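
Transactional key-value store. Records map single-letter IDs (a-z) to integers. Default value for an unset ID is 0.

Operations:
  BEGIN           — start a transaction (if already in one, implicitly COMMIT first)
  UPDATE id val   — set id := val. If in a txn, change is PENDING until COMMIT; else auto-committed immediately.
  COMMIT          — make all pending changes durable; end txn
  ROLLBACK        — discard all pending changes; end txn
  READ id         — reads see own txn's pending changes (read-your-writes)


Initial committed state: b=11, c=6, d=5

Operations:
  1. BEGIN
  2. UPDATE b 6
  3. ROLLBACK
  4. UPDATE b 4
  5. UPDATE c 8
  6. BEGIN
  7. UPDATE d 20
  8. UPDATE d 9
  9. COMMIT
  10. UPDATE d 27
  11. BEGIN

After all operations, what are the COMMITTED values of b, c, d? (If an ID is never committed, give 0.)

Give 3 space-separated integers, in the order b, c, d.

Initial committed: {b=11, c=6, d=5}
Op 1: BEGIN: in_txn=True, pending={}
Op 2: UPDATE b=6 (pending; pending now {b=6})
Op 3: ROLLBACK: discarded pending ['b']; in_txn=False
Op 4: UPDATE b=4 (auto-commit; committed b=4)
Op 5: UPDATE c=8 (auto-commit; committed c=8)
Op 6: BEGIN: in_txn=True, pending={}
Op 7: UPDATE d=20 (pending; pending now {d=20})
Op 8: UPDATE d=9 (pending; pending now {d=9})
Op 9: COMMIT: merged ['d'] into committed; committed now {b=4, c=8, d=9}
Op 10: UPDATE d=27 (auto-commit; committed d=27)
Op 11: BEGIN: in_txn=True, pending={}
Final committed: {b=4, c=8, d=27}

Answer: 4 8 27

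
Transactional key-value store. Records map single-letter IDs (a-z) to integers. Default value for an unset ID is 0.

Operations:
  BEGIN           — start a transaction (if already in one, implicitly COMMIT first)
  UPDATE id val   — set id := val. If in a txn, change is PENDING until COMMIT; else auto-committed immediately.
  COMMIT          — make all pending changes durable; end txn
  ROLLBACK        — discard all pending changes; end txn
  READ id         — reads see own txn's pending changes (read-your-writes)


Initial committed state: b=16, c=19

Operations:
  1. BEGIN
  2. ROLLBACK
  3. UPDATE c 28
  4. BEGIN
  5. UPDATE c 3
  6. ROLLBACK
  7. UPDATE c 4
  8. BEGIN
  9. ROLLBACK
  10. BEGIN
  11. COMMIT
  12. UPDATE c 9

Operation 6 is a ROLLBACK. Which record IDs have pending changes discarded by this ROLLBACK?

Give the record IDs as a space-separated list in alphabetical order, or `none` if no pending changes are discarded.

Initial committed: {b=16, c=19}
Op 1: BEGIN: in_txn=True, pending={}
Op 2: ROLLBACK: discarded pending []; in_txn=False
Op 3: UPDATE c=28 (auto-commit; committed c=28)
Op 4: BEGIN: in_txn=True, pending={}
Op 5: UPDATE c=3 (pending; pending now {c=3})
Op 6: ROLLBACK: discarded pending ['c']; in_txn=False
Op 7: UPDATE c=4 (auto-commit; committed c=4)
Op 8: BEGIN: in_txn=True, pending={}
Op 9: ROLLBACK: discarded pending []; in_txn=False
Op 10: BEGIN: in_txn=True, pending={}
Op 11: COMMIT: merged [] into committed; committed now {b=16, c=4}
Op 12: UPDATE c=9 (auto-commit; committed c=9)
ROLLBACK at op 6 discards: ['c']

Answer: c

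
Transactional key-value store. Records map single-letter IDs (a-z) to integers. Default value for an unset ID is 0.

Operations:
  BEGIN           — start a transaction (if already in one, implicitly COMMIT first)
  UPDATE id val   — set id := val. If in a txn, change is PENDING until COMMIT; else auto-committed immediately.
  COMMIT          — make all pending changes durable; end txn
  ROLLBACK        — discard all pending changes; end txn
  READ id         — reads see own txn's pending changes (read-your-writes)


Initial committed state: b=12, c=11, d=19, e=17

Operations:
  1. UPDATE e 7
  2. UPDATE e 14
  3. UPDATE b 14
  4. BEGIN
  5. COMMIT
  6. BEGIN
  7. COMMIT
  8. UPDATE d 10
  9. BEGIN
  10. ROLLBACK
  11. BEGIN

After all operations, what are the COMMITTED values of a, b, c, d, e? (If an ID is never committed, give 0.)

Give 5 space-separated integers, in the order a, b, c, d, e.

Answer: 0 14 11 10 14

Derivation:
Initial committed: {b=12, c=11, d=19, e=17}
Op 1: UPDATE e=7 (auto-commit; committed e=7)
Op 2: UPDATE e=14 (auto-commit; committed e=14)
Op 3: UPDATE b=14 (auto-commit; committed b=14)
Op 4: BEGIN: in_txn=True, pending={}
Op 5: COMMIT: merged [] into committed; committed now {b=14, c=11, d=19, e=14}
Op 6: BEGIN: in_txn=True, pending={}
Op 7: COMMIT: merged [] into committed; committed now {b=14, c=11, d=19, e=14}
Op 8: UPDATE d=10 (auto-commit; committed d=10)
Op 9: BEGIN: in_txn=True, pending={}
Op 10: ROLLBACK: discarded pending []; in_txn=False
Op 11: BEGIN: in_txn=True, pending={}
Final committed: {b=14, c=11, d=10, e=14}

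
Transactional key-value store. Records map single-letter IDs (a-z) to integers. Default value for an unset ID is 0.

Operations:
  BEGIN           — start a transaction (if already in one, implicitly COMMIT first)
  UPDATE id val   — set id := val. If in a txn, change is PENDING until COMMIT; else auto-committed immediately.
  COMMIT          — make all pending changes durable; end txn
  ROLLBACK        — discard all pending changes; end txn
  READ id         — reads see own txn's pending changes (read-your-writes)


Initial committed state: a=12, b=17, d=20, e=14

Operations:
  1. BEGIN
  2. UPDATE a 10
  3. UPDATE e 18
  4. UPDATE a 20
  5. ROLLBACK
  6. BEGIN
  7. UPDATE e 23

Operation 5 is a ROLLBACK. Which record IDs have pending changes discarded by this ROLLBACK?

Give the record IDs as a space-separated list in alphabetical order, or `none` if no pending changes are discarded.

Answer: a e

Derivation:
Initial committed: {a=12, b=17, d=20, e=14}
Op 1: BEGIN: in_txn=True, pending={}
Op 2: UPDATE a=10 (pending; pending now {a=10})
Op 3: UPDATE e=18 (pending; pending now {a=10, e=18})
Op 4: UPDATE a=20 (pending; pending now {a=20, e=18})
Op 5: ROLLBACK: discarded pending ['a', 'e']; in_txn=False
Op 6: BEGIN: in_txn=True, pending={}
Op 7: UPDATE e=23 (pending; pending now {e=23})
ROLLBACK at op 5 discards: ['a', 'e']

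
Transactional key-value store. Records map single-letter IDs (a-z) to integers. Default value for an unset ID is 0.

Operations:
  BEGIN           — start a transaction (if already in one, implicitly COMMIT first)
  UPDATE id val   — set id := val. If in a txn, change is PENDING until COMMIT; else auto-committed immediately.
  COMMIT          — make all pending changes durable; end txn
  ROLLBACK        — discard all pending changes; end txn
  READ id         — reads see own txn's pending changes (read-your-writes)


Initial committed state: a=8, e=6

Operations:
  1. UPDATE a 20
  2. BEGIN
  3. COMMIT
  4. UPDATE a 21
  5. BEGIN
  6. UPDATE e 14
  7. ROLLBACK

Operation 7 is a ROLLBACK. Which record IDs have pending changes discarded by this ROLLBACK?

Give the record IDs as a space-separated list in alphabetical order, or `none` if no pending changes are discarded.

Answer: e

Derivation:
Initial committed: {a=8, e=6}
Op 1: UPDATE a=20 (auto-commit; committed a=20)
Op 2: BEGIN: in_txn=True, pending={}
Op 3: COMMIT: merged [] into committed; committed now {a=20, e=6}
Op 4: UPDATE a=21 (auto-commit; committed a=21)
Op 5: BEGIN: in_txn=True, pending={}
Op 6: UPDATE e=14 (pending; pending now {e=14})
Op 7: ROLLBACK: discarded pending ['e']; in_txn=False
ROLLBACK at op 7 discards: ['e']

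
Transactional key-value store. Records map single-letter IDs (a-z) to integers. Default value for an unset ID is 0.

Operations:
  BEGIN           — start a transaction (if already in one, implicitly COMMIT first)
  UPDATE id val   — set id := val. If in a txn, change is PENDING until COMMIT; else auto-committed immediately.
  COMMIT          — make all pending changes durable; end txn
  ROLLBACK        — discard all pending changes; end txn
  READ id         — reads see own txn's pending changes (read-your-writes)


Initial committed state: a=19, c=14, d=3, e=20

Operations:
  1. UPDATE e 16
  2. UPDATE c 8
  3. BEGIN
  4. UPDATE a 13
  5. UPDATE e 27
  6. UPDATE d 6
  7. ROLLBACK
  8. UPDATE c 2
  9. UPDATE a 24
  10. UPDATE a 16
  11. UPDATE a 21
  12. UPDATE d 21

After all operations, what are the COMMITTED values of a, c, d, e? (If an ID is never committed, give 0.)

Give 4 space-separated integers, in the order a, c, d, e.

Answer: 21 2 21 16

Derivation:
Initial committed: {a=19, c=14, d=3, e=20}
Op 1: UPDATE e=16 (auto-commit; committed e=16)
Op 2: UPDATE c=8 (auto-commit; committed c=8)
Op 3: BEGIN: in_txn=True, pending={}
Op 4: UPDATE a=13 (pending; pending now {a=13})
Op 5: UPDATE e=27 (pending; pending now {a=13, e=27})
Op 6: UPDATE d=6 (pending; pending now {a=13, d=6, e=27})
Op 7: ROLLBACK: discarded pending ['a', 'd', 'e']; in_txn=False
Op 8: UPDATE c=2 (auto-commit; committed c=2)
Op 9: UPDATE a=24 (auto-commit; committed a=24)
Op 10: UPDATE a=16 (auto-commit; committed a=16)
Op 11: UPDATE a=21 (auto-commit; committed a=21)
Op 12: UPDATE d=21 (auto-commit; committed d=21)
Final committed: {a=21, c=2, d=21, e=16}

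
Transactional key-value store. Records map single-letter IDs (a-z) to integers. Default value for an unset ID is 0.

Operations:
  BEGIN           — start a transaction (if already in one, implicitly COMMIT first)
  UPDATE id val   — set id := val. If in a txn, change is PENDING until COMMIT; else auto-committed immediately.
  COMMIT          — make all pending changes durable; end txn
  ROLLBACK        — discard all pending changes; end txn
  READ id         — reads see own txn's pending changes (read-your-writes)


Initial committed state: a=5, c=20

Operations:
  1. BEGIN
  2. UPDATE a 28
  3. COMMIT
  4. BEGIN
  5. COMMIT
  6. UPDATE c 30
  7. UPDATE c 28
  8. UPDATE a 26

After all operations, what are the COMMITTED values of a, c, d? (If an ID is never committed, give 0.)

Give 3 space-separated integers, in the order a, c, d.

Answer: 26 28 0

Derivation:
Initial committed: {a=5, c=20}
Op 1: BEGIN: in_txn=True, pending={}
Op 2: UPDATE a=28 (pending; pending now {a=28})
Op 3: COMMIT: merged ['a'] into committed; committed now {a=28, c=20}
Op 4: BEGIN: in_txn=True, pending={}
Op 5: COMMIT: merged [] into committed; committed now {a=28, c=20}
Op 6: UPDATE c=30 (auto-commit; committed c=30)
Op 7: UPDATE c=28 (auto-commit; committed c=28)
Op 8: UPDATE a=26 (auto-commit; committed a=26)
Final committed: {a=26, c=28}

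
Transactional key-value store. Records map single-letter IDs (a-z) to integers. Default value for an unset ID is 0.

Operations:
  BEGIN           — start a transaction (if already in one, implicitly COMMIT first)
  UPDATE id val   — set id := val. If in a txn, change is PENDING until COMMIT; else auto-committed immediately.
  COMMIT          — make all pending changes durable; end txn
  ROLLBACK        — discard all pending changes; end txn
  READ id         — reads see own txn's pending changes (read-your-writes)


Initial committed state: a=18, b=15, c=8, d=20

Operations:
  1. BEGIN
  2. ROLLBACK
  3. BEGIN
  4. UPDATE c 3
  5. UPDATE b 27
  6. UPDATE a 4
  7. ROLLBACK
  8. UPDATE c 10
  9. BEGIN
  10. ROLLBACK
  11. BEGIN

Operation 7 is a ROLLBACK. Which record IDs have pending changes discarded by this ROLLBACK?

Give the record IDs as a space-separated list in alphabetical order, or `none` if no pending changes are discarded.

Initial committed: {a=18, b=15, c=8, d=20}
Op 1: BEGIN: in_txn=True, pending={}
Op 2: ROLLBACK: discarded pending []; in_txn=False
Op 3: BEGIN: in_txn=True, pending={}
Op 4: UPDATE c=3 (pending; pending now {c=3})
Op 5: UPDATE b=27 (pending; pending now {b=27, c=3})
Op 6: UPDATE a=4 (pending; pending now {a=4, b=27, c=3})
Op 7: ROLLBACK: discarded pending ['a', 'b', 'c']; in_txn=False
Op 8: UPDATE c=10 (auto-commit; committed c=10)
Op 9: BEGIN: in_txn=True, pending={}
Op 10: ROLLBACK: discarded pending []; in_txn=False
Op 11: BEGIN: in_txn=True, pending={}
ROLLBACK at op 7 discards: ['a', 'b', 'c']

Answer: a b c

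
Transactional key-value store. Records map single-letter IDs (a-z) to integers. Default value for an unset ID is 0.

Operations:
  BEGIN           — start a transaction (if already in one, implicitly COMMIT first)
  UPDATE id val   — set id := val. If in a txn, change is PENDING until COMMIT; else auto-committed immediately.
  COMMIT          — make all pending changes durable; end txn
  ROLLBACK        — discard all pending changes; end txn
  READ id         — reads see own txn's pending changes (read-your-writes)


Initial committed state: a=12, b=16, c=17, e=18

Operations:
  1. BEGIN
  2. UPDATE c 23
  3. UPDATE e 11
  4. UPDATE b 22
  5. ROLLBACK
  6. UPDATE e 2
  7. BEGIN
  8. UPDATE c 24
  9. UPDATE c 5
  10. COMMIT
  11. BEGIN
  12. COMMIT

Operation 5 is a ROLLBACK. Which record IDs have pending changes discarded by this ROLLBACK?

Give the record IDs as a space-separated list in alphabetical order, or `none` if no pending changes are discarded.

Answer: b c e

Derivation:
Initial committed: {a=12, b=16, c=17, e=18}
Op 1: BEGIN: in_txn=True, pending={}
Op 2: UPDATE c=23 (pending; pending now {c=23})
Op 3: UPDATE e=11 (pending; pending now {c=23, e=11})
Op 4: UPDATE b=22 (pending; pending now {b=22, c=23, e=11})
Op 5: ROLLBACK: discarded pending ['b', 'c', 'e']; in_txn=False
Op 6: UPDATE e=2 (auto-commit; committed e=2)
Op 7: BEGIN: in_txn=True, pending={}
Op 8: UPDATE c=24 (pending; pending now {c=24})
Op 9: UPDATE c=5 (pending; pending now {c=5})
Op 10: COMMIT: merged ['c'] into committed; committed now {a=12, b=16, c=5, e=2}
Op 11: BEGIN: in_txn=True, pending={}
Op 12: COMMIT: merged [] into committed; committed now {a=12, b=16, c=5, e=2}
ROLLBACK at op 5 discards: ['b', 'c', 'e']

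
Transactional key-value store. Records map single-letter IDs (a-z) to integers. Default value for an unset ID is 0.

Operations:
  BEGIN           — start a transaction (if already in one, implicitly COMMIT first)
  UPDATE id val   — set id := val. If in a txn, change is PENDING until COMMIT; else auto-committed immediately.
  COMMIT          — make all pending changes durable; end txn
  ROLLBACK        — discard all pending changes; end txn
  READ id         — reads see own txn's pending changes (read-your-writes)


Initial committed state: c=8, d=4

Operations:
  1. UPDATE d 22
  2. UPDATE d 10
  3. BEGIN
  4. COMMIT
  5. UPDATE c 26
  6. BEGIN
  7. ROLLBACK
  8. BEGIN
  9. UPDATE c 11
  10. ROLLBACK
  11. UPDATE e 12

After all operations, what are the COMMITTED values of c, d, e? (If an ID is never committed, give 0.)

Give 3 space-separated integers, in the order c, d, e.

Initial committed: {c=8, d=4}
Op 1: UPDATE d=22 (auto-commit; committed d=22)
Op 2: UPDATE d=10 (auto-commit; committed d=10)
Op 3: BEGIN: in_txn=True, pending={}
Op 4: COMMIT: merged [] into committed; committed now {c=8, d=10}
Op 5: UPDATE c=26 (auto-commit; committed c=26)
Op 6: BEGIN: in_txn=True, pending={}
Op 7: ROLLBACK: discarded pending []; in_txn=False
Op 8: BEGIN: in_txn=True, pending={}
Op 9: UPDATE c=11 (pending; pending now {c=11})
Op 10: ROLLBACK: discarded pending ['c']; in_txn=False
Op 11: UPDATE e=12 (auto-commit; committed e=12)
Final committed: {c=26, d=10, e=12}

Answer: 26 10 12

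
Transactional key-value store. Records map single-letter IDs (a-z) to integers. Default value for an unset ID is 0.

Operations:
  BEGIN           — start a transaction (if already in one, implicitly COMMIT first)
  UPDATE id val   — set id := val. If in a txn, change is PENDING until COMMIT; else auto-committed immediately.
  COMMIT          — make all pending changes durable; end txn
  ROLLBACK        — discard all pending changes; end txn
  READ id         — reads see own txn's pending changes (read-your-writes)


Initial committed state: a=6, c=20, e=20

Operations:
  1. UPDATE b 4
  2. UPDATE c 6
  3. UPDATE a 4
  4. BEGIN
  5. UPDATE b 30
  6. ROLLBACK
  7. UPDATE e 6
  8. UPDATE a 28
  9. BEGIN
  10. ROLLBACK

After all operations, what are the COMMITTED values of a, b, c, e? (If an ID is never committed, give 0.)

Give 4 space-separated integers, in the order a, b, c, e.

Initial committed: {a=6, c=20, e=20}
Op 1: UPDATE b=4 (auto-commit; committed b=4)
Op 2: UPDATE c=6 (auto-commit; committed c=6)
Op 3: UPDATE a=4 (auto-commit; committed a=4)
Op 4: BEGIN: in_txn=True, pending={}
Op 5: UPDATE b=30 (pending; pending now {b=30})
Op 6: ROLLBACK: discarded pending ['b']; in_txn=False
Op 7: UPDATE e=6 (auto-commit; committed e=6)
Op 8: UPDATE a=28 (auto-commit; committed a=28)
Op 9: BEGIN: in_txn=True, pending={}
Op 10: ROLLBACK: discarded pending []; in_txn=False
Final committed: {a=28, b=4, c=6, e=6}

Answer: 28 4 6 6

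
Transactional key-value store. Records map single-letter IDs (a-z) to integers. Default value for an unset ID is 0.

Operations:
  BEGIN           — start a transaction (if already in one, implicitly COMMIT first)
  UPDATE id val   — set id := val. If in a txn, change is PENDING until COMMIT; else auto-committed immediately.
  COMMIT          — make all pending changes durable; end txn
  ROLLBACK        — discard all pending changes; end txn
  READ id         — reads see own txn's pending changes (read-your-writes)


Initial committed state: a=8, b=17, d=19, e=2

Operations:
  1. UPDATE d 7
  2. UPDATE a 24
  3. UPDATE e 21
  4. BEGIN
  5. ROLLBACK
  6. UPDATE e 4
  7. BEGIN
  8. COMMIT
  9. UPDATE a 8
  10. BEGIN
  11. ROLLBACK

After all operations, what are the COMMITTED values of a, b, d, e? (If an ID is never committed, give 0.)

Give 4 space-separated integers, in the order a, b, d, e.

Initial committed: {a=8, b=17, d=19, e=2}
Op 1: UPDATE d=7 (auto-commit; committed d=7)
Op 2: UPDATE a=24 (auto-commit; committed a=24)
Op 3: UPDATE e=21 (auto-commit; committed e=21)
Op 4: BEGIN: in_txn=True, pending={}
Op 5: ROLLBACK: discarded pending []; in_txn=False
Op 6: UPDATE e=4 (auto-commit; committed e=4)
Op 7: BEGIN: in_txn=True, pending={}
Op 8: COMMIT: merged [] into committed; committed now {a=24, b=17, d=7, e=4}
Op 9: UPDATE a=8 (auto-commit; committed a=8)
Op 10: BEGIN: in_txn=True, pending={}
Op 11: ROLLBACK: discarded pending []; in_txn=False
Final committed: {a=8, b=17, d=7, e=4}

Answer: 8 17 7 4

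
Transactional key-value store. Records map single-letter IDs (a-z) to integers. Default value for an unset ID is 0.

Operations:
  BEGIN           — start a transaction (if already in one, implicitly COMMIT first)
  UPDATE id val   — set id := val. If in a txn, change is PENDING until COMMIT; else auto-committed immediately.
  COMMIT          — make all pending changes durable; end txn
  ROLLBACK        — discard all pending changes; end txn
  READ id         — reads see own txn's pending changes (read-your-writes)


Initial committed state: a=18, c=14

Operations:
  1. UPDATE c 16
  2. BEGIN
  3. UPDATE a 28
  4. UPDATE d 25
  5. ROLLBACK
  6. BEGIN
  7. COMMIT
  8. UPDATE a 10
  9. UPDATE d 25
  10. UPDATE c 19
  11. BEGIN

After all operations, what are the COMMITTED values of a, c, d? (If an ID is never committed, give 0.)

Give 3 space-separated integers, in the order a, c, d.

Initial committed: {a=18, c=14}
Op 1: UPDATE c=16 (auto-commit; committed c=16)
Op 2: BEGIN: in_txn=True, pending={}
Op 3: UPDATE a=28 (pending; pending now {a=28})
Op 4: UPDATE d=25 (pending; pending now {a=28, d=25})
Op 5: ROLLBACK: discarded pending ['a', 'd']; in_txn=False
Op 6: BEGIN: in_txn=True, pending={}
Op 7: COMMIT: merged [] into committed; committed now {a=18, c=16}
Op 8: UPDATE a=10 (auto-commit; committed a=10)
Op 9: UPDATE d=25 (auto-commit; committed d=25)
Op 10: UPDATE c=19 (auto-commit; committed c=19)
Op 11: BEGIN: in_txn=True, pending={}
Final committed: {a=10, c=19, d=25}

Answer: 10 19 25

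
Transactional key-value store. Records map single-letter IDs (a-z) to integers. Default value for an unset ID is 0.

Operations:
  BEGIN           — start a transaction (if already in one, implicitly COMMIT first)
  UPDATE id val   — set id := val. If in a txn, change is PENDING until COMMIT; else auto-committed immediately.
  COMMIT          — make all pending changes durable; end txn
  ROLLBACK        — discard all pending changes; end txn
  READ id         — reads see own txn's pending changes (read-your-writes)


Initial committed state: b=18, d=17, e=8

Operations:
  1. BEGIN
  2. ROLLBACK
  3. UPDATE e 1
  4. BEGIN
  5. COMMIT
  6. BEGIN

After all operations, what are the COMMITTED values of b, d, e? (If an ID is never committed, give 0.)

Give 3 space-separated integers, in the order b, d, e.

Answer: 18 17 1

Derivation:
Initial committed: {b=18, d=17, e=8}
Op 1: BEGIN: in_txn=True, pending={}
Op 2: ROLLBACK: discarded pending []; in_txn=False
Op 3: UPDATE e=1 (auto-commit; committed e=1)
Op 4: BEGIN: in_txn=True, pending={}
Op 5: COMMIT: merged [] into committed; committed now {b=18, d=17, e=1}
Op 6: BEGIN: in_txn=True, pending={}
Final committed: {b=18, d=17, e=1}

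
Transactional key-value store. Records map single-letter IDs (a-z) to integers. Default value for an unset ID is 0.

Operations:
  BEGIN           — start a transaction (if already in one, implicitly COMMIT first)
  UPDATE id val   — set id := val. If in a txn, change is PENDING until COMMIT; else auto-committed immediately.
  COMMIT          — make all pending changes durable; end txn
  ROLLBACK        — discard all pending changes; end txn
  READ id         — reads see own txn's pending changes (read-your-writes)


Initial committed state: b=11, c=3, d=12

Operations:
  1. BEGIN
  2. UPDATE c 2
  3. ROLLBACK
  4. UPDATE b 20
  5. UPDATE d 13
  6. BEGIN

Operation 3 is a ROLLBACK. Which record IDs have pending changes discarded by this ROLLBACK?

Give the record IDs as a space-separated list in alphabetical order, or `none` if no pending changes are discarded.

Answer: c

Derivation:
Initial committed: {b=11, c=3, d=12}
Op 1: BEGIN: in_txn=True, pending={}
Op 2: UPDATE c=2 (pending; pending now {c=2})
Op 3: ROLLBACK: discarded pending ['c']; in_txn=False
Op 4: UPDATE b=20 (auto-commit; committed b=20)
Op 5: UPDATE d=13 (auto-commit; committed d=13)
Op 6: BEGIN: in_txn=True, pending={}
ROLLBACK at op 3 discards: ['c']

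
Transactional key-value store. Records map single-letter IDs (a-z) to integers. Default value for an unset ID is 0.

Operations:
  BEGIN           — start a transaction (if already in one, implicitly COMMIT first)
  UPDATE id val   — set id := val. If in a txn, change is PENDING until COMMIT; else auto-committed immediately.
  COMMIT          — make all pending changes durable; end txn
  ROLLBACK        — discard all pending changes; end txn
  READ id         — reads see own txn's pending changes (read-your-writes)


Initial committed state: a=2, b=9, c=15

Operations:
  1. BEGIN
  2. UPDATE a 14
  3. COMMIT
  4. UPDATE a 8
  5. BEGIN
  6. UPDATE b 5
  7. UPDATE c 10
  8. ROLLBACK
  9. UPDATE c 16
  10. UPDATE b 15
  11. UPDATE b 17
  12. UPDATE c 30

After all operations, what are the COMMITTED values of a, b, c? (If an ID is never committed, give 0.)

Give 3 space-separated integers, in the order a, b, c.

Answer: 8 17 30

Derivation:
Initial committed: {a=2, b=9, c=15}
Op 1: BEGIN: in_txn=True, pending={}
Op 2: UPDATE a=14 (pending; pending now {a=14})
Op 3: COMMIT: merged ['a'] into committed; committed now {a=14, b=9, c=15}
Op 4: UPDATE a=8 (auto-commit; committed a=8)
Op 5: BEGIN: in_txn=True, pending={}
Op 6: UPDATE b=5 (pending; pending now {b=5})
Op 7: UPDATE c=10 (pending; pending now {b=5, c=10})
Op 8: ROLLBACK: discarded pending ['b', 'c']; in_txn=False
Op 9: UPDATE c=16 (auto-commit; committed c=16)
Op 10: UPDATE b=15 (auto-commit; committed b=15)
Op 11: UPDATE b=17 (auto-commit; committed b=17)
Op 12: UPDATE c=30 (auto-commit; committed c=30)
Final committed: {a=8, b=17, c=30}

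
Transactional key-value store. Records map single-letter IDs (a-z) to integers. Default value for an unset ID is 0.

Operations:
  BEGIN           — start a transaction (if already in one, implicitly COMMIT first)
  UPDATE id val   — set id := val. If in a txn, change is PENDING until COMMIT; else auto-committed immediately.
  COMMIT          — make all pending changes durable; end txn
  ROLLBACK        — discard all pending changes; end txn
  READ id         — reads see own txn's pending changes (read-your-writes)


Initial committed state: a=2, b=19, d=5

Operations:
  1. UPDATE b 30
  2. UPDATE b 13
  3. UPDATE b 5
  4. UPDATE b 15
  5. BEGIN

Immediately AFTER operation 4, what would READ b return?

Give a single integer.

Answer: 15

Derivation:
Initial committed: {a=2, b=19, d=5}
Op 1: UPDATE b=30 (auto-commit; committed b=30)
Op 2: UPDATE b=13 (auto-commit; committed b=13)
Op 3: UPDATE b=5 (auto-commit; committed b=5)
Op 4: UPDATE b=15 (auto-commit; committed b=15)
After op 4: visible(b) = 15 (pending={}, committed={a=2, b=15, d=5})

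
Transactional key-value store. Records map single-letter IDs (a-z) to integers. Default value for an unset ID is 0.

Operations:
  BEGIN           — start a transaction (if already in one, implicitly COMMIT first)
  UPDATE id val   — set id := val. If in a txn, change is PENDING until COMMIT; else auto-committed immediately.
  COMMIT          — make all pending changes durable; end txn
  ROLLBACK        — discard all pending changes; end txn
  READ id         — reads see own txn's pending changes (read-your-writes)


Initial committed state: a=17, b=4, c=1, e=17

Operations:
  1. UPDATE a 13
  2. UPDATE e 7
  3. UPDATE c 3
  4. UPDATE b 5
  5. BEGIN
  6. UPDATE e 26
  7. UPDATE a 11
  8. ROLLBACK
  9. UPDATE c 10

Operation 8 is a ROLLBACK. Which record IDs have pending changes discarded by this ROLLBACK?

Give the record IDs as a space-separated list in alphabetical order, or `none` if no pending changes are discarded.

Answer: a e

Derivation:
Initial committed: {a=17, b=4, c=1, e=17}
Op 1: UPDATE a=13 (auto-commit; committed a=13)
Op 2: UPDATE e=7 (auto-commit; committed e=7)
Op 3: UPDATE c=3 (auto-commit; committed c=3)
Op 4: UPDATE b=5 (auto-commit; committed b=5)
Op 5: BEGIN: in_txn=True, pending={}
Op 6: UPDATE e=26 (pending; pending now {e=26})
Op 7: UPDATE a=11 (pending; pending now {a=11, e=26})
Op 8: ROLLBACK: discarded pending ['a', 'e']; in_txn=False
Op 9: UPDATE c=10 (auto-commit; committed c=10)
ROLLBACK at op 8 discards: ['a', 'e']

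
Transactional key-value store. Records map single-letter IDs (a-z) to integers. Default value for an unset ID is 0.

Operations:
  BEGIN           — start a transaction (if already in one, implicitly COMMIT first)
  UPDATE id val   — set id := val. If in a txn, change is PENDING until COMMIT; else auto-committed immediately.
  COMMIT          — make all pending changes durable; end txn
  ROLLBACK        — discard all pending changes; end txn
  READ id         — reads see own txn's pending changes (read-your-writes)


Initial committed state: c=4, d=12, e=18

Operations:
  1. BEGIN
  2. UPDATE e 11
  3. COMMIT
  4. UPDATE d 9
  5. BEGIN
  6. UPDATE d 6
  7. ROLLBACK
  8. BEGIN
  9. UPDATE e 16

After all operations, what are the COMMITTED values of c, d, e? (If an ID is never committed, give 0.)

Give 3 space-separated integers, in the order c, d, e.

Answer: 4 9 11

Derivation:
Initial committed: {c=4, d=12, e=18}
Op 1: BEGIN: in_txn=True, pending={}
Op 2: UPDATE e=11 (pending; pending now {e=11})
Op 3: COMMIT: merged ['e'] into committed; committed now {c=4, d=12, e=11}
Op 4: UPDATE d=9 (auto-commit; committed d=9)
Op 5: BEGIN: in_txn=True, pending={}
Op 6: UPDATE d=6 (pending; pending now {d=6})
Op 7: ROLLBACK: discarded pending ['d']; in_txn=False
Op 8: BEGIN: in_txn=True, pending={}
Op 9: UPDATE e=16 (pending; pending now {e=16})
Final committed: {c=4, d=9, e=11}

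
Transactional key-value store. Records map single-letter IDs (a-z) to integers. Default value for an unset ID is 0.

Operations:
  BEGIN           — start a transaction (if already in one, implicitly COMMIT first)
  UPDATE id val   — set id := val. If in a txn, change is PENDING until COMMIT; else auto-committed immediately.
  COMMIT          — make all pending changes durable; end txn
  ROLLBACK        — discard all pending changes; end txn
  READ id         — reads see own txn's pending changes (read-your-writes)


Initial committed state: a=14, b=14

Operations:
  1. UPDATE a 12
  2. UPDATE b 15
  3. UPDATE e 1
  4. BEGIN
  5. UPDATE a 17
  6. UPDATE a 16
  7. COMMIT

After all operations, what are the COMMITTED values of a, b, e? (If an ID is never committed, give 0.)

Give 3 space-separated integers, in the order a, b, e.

Initial committed: {a=14, b=14}
Op 1: UPDATE a=12 (auto-commit; committed a=12)
Op 2: UPDATE b=15 (auto-commit; committed b=15)
Op 3: UPDATE e=1 (auto-commit; committed e=1)
Op 4: BEGIN: in_txn=True, pending={}
Op 5: UPDATE a=17 (pending; pending now {a=17})
Op 6: UPDATE a=16 (pending; pending now {a=16})
Op 7: COMMIT: merged ['a'] into committed; committed now {a=16, b=15, e=1}
Final committed: {a=16, b=15, e=1}

Answer: 16 15 1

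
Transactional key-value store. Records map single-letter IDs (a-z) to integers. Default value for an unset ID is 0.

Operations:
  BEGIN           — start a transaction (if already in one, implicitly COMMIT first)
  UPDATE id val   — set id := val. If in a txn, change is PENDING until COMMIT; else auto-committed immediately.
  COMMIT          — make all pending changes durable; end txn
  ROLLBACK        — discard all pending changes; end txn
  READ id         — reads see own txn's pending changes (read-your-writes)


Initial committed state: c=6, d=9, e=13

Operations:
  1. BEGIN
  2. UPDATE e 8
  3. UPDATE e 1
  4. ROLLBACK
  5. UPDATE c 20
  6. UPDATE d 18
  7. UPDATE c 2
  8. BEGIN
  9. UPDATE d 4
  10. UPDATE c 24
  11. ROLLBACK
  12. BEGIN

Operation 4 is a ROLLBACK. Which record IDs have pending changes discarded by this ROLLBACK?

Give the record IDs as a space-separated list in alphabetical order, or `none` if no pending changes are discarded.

Answer: e

Derivation:
Initial committed: {c=6, d=9, e=13}
Op 1: BEGIN: in_txn=True, pending={}
Op 2: UPDATE e=8 (pending; pending now {e=8})
Op 3: UPDATE e=1 (pending; pending now {e=1})
Op 4: ROLLBACK: discarded pending ['e']; in_txn=False
Op 5: UPDATE c=20 (auto-commit; committed c=20)
Op 6: UPDATE d=18 (auto-commit; committed d=18)
Op 7: UPDATE c=2 (auto-commit; committed c=2)
Op 8: BEGIN: in_txn=True, pending={}
Op 9: UPDATE d=4 (pending; pending now {d=4})
Op 10: UPDATE c=24 (pending; pending now {c=24, d=4})
Op 11: ROLLBACK: discarded pending ['c', 'd']; in_txn=False
Op 12: BEGIN: in_txn=True, pending={}
ROLLBACK at op 4 discards: ['e']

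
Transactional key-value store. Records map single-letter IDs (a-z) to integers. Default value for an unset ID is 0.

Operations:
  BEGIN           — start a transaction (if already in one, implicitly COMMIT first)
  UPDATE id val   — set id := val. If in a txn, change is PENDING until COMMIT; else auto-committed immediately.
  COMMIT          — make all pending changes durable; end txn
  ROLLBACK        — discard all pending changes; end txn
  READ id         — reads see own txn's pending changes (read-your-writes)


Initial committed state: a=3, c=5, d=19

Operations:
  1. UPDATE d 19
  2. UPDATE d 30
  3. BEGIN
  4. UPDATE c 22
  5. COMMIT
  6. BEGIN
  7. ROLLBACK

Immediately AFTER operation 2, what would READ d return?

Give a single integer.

Initial committed: {a=3, c=5, d=19}
Op 1: UPDATE d=19 (auto-commit; committed d=19)
Op 2: UPDATE d=30 (auto-commit; committed d=30)
After op 2: visible(d) = 30 (pending={}, committed={a=3, c=5, d=30})

Answer: 30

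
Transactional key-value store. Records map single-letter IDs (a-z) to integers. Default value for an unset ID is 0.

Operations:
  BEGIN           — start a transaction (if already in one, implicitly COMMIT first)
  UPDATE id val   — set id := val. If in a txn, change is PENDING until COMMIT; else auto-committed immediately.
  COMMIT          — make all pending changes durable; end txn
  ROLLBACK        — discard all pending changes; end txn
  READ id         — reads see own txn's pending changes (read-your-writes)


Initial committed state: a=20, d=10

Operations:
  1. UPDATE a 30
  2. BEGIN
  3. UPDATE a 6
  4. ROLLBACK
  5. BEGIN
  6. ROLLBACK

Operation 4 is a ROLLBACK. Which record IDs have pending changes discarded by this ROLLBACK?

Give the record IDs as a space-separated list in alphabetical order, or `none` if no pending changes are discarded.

Answer: a

Derivation:
Initial committed: {a=20, d=10}
Op 1: UPDATE a=30 (auto-commit; committed a=30)
Op 2: BEGIN: in_txn=True, pending={}
Op 3: UPDATE a=6 (pending; pending now {a=6})
Op 4: ROLLBACK: discarded pending ['a']; in_txn=False
Op 5: BEGIN: in_txn=True, pending={}
Op 6: ROLLBACK: discarded pending []; in_txn=False
ROLLBACK at op 4 discards: ['a']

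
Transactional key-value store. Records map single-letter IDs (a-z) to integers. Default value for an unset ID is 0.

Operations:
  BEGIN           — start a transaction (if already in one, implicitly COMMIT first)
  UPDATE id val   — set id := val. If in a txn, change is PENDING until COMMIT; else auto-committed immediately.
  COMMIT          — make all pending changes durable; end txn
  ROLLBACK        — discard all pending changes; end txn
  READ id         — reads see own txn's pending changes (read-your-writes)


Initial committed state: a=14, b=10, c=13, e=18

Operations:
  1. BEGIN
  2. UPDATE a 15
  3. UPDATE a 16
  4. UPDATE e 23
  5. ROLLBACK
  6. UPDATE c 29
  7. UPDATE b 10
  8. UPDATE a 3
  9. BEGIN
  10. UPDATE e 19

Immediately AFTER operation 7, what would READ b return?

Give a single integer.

Answer: 10

Derivation:
Initial committed: {a=14, b=10, c=13, e=18}
Op 1: BEGIN: in_txn=True, pending={}
Op 2: UPDATE a=15 (pending; pending now {a=15})
Op 3: UPDATE a=16 (pending; pending now {a=16})
Op 4: UPDATE e=23 (pending; pending now {a=16, e=23})
Op 5: ROLLBACK: discarded pending ['a', 'e']; in_txn=False
Op 6: UPDATE c=29 (auto-commit; committed c=29)
Op 7: UPDATE b=10 (auto-commit; committed b=10)
After op 7: visible(b) = 10 (pending={}, committed={a=14, b=10, c=29, e=18})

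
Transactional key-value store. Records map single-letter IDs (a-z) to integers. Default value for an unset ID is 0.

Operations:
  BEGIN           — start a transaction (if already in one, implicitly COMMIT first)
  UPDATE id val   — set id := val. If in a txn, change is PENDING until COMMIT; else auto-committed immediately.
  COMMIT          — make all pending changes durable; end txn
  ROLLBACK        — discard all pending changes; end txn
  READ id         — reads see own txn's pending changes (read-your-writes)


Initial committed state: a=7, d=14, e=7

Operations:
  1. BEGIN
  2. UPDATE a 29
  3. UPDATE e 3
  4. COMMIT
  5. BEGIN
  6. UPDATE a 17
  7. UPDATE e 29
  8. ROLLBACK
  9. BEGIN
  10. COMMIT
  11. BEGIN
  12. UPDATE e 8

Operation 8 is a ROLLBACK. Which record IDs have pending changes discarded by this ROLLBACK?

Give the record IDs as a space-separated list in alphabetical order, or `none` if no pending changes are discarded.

Answer: a e

Derivation:
Initial committed: {a=7, d=14, e=7}
Op 1: BEGIN: in_txn=True, pending={}
Op 2: UPDATE a=29 (pending; pending now {a=29})
Op 3: UPDATE e=3 (pending; pending now {a=29, e=3})
Op 4: COMMIT: merged ['a', 'e'] into committed; committed now {a=29, d=14, e=3}
Op 5: BEGIN: in_txn=True, pending={}
Op 6: UPDATE a=17 (pending; pending now {a=17})
Op 7: UPDATE e=29 (pending; pending now {a=17, e=29})
Op 8: ROLLBACK: discarded pending ['a', 'e']; in_txn=False
Op 9: BEGIN: in_txn=True, pending={}
Op 10: COMMIT: merged [] into committed; committed now {a=29, d=14, e=3}
Op 11: BEGIN: in_txn=True, pending={}
Op 12: UPDATE e=8 (pending; pending now {e=8})
ROLLBACK at op 8 discards: ['a', 'e']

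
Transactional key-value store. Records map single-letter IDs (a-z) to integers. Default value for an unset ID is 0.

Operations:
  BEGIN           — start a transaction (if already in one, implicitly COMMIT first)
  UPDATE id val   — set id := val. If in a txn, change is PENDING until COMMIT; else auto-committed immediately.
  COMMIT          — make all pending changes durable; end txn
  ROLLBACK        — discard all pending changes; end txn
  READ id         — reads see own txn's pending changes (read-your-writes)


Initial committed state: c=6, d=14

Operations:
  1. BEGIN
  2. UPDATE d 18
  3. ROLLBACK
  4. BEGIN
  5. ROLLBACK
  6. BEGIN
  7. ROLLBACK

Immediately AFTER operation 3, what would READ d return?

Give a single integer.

Initial committed: {c=6, d=14}
Op 1: BEGIN: in_txn=True, pending={}
Op 2: UPDATE d=18 (pending; pending now {d=18})
Op 3: ROLLBACK: discarded pending ['d']; in_txn=False
After op 3: visible(d) = 14 (pending={}, committed={c=6, d=14})

Answer: 14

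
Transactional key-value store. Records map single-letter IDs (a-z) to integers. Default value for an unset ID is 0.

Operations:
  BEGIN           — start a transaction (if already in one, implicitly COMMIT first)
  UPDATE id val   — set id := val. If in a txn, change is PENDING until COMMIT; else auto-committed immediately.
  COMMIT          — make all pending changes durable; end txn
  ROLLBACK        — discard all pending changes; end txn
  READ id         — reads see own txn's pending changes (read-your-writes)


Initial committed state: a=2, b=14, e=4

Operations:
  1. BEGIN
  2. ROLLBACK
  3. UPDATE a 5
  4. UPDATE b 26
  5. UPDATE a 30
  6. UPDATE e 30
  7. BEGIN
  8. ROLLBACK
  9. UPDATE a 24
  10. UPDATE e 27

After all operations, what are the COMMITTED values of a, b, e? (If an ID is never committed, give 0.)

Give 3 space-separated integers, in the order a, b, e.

Answer: 24 26 27

Derivation:
Initial committed: {a=2, b=14, e=4}
Op 1: BEGIN: in_txn=True, pending={}
Op 2: ROLLBACK: discarded pending []; in_txn=False
Op 3: UPDATE a=5 (auto-commit; committed a=5)
Op 4: UPDATE b=26 (auto-commit; committed b=26)
Op 5: UPDATE a=30 (auto-commit; committed a=30)
Op 6: UPDATE e=30 (auto-commit; committed e=30)
Op 7: BEGIN: in_txn=True, pending={}
Op 8: ROLLBACK: discarded pending []; in_txn=False
Op 9: UPDATE a=24 (auto-commit; committed a=24)
Op 10: UPDATE e=27 (auto-commit; committed e=27)
Final committed: {a=24, b=26, e=27}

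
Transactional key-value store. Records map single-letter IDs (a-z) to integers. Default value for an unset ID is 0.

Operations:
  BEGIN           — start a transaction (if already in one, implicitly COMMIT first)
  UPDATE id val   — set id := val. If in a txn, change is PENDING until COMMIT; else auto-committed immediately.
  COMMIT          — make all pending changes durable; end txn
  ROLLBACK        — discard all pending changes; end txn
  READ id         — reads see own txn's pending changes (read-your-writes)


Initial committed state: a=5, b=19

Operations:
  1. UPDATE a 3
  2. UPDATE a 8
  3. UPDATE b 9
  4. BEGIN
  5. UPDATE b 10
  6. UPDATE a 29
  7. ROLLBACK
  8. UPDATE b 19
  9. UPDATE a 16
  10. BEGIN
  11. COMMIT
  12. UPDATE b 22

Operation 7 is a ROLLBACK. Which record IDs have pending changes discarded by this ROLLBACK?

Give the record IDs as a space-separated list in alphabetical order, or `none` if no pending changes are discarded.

Answer: a b

Derivation:
Initial committed: {a=5, b=19}
Op 1: UPDATE a=3 (auto-commit; committed a=3)
Op 2: UPDATE a=8 (auto-commit; committed a=8)
Op 3: UPDATE b=9 (auto-commit; committed b=9)
Op 4: BEGIN: in_txn=True, pending={}
Op 5: UPDATE b=10 (pending; pending now {b=10})
Op 6: UPDATE a=29 (pending; pending now {a=29, b=10})
Op 7: ROLLBACK: discarded pending ['a', 'b']; in_txn=False
Op 8: UPDATE b=19 (auto-commit; committed b=19)
Op 9: UPDATE a=16 (auto-commit; committed a=16)
Op 10: BEGIN: in_txn=True, pending={}
Op 11: COMMIT: merged [] into committed; committed now {a=16, b=19}
Op 12: UPDATE b=22 (auto-commit; committed b=22)
ROLLBACK at op 7 discards: ['a', 'b']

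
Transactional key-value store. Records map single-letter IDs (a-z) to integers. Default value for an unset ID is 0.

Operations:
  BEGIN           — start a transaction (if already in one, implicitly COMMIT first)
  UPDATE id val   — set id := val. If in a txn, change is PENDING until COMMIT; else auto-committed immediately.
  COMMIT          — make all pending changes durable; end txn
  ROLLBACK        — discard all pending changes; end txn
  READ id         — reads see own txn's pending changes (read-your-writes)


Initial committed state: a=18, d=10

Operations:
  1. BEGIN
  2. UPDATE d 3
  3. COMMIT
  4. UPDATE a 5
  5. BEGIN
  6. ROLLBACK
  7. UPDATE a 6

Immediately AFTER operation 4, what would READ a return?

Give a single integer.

Answer: 5

Derivation:
Initial committed: {a=18, d=10}
Op 1: BEGIN: in_txn=True, pending={}
Op 2: UPDATE d=3 (pending; pending now {d=3})
Op 3: COMMIT: merged ['d'] into committed; committed now {a=18, d=3}
Op 4: UPDATE a=5 (auto-commit; committed a=5)
After op 4: visible(a) = 5 (pending={}, committed={a=5, d=3})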